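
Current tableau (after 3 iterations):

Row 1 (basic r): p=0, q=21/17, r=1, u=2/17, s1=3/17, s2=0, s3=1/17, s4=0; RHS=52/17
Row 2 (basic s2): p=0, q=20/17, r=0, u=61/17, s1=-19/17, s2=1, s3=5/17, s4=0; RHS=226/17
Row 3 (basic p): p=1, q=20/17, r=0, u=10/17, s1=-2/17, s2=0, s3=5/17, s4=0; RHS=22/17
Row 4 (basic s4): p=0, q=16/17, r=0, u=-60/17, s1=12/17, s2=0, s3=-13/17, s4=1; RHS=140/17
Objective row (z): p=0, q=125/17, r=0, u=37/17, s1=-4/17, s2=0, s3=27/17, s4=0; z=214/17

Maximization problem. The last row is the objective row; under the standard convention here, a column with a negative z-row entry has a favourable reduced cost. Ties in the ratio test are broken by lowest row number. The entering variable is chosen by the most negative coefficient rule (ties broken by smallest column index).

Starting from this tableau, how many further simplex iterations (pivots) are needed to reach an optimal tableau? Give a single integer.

pivot: s1 in, s4 out → z = 46/3
No improving column remains; optimal.

1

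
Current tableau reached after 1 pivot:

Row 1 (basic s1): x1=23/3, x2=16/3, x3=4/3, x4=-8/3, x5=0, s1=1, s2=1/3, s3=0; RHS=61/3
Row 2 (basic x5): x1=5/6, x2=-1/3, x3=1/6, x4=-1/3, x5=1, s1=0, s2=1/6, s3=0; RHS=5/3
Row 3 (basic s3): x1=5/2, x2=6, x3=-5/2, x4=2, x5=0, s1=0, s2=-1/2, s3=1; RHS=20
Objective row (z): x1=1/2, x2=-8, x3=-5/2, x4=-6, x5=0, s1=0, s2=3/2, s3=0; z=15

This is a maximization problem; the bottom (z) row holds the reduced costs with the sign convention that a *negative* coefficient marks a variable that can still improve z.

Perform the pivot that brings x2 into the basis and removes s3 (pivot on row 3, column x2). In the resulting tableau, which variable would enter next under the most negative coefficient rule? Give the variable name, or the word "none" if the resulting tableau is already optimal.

Pivot element 6. New z-row = old z-row − (-8)·(row 3/6).
Updated z-row coefficients: x1: 23/6, x2: 0, x3: -35/6, x4: -10/3, x5: 0, s1: 0, s2: 5/6, s3: 4/3.
The most negative is -35/6 in column x3, so x3 would enter next.

x3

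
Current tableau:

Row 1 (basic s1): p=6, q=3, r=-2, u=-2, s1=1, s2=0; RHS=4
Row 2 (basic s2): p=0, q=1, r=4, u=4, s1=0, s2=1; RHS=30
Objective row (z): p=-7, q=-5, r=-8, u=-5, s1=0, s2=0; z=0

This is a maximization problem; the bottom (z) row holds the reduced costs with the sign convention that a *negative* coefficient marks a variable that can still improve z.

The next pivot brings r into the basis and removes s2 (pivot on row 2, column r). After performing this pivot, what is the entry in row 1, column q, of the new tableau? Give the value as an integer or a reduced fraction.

7/2

Pivot element is row 2, column r: 4.
Normalize row 2: new (row 2, q) = 1/4 = 1/4.
row 1 ← row 1 − (-2)·(new row 2): 3 − (-2)·(1/4) = 7/2.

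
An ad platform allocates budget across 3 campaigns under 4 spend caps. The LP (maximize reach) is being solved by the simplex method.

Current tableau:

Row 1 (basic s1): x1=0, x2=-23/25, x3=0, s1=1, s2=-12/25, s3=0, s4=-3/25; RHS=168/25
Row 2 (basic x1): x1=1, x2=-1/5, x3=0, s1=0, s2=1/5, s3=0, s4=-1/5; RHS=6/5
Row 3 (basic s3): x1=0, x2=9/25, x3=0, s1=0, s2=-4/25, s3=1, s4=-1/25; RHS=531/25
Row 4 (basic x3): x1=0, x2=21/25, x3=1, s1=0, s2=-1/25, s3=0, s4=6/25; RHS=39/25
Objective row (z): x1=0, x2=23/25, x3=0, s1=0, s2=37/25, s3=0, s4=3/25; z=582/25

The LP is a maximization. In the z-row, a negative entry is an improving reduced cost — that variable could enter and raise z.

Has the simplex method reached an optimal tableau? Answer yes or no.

No objective-row coefficient is strictly negative, so no entering variable exists; the tableau is optimal.

yes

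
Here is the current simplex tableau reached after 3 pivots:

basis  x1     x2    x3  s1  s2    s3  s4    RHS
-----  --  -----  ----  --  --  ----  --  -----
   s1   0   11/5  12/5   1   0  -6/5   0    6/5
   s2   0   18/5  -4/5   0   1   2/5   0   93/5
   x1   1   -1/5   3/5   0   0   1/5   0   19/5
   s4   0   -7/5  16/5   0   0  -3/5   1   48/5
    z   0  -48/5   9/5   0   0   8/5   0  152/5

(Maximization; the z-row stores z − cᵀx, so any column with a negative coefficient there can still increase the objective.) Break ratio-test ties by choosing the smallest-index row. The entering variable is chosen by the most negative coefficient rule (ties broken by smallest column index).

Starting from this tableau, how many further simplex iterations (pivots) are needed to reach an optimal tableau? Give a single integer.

2

pivot: x2 in, s1 out → z = 392/11
pivot: s3 in, s2 out → z = 796/13
No improving column remains; optimal.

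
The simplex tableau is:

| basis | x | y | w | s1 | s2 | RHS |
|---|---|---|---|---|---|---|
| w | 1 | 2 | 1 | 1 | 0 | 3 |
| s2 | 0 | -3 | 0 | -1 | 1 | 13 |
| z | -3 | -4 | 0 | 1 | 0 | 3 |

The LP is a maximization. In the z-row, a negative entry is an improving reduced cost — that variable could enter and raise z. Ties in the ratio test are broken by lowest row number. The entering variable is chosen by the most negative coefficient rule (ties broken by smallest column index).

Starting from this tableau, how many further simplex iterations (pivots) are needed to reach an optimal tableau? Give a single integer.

pivot: y in, w out → z = 9
pivot: x in, y out → z = 12
No improving column remains; optimal.

2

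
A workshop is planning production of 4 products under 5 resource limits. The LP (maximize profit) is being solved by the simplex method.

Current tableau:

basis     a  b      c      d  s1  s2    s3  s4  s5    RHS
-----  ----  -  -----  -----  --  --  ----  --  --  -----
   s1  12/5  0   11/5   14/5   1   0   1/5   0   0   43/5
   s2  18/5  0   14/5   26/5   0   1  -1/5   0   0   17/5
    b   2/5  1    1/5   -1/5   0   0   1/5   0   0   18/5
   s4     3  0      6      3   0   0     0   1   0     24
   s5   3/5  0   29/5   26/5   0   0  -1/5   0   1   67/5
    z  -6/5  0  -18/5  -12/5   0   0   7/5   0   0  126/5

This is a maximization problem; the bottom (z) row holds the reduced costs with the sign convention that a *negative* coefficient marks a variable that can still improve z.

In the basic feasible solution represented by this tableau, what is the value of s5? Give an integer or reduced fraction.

s5 is basic (row 5); its value is the RHS of that row: 67/5.

67/5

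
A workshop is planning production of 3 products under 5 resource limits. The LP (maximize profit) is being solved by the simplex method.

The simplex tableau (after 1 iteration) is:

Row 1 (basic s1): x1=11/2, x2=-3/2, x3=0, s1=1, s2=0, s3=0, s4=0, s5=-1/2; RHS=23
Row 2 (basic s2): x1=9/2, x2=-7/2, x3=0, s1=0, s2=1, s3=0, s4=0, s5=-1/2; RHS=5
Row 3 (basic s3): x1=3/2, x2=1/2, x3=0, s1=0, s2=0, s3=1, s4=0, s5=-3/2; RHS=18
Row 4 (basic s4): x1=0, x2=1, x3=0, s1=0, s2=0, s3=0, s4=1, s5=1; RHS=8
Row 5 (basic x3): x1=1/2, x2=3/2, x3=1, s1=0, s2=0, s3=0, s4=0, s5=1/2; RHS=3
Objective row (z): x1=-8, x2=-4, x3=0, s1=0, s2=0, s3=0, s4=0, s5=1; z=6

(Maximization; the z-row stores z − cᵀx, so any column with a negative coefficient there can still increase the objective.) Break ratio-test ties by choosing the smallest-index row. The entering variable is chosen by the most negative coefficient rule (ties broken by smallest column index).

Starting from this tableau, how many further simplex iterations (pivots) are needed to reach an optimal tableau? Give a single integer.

pivot: x1 in, s2 out → z = 134/9
pivot: x2 in, x3 out → z = 478/17
No improving column remains; optimal.

2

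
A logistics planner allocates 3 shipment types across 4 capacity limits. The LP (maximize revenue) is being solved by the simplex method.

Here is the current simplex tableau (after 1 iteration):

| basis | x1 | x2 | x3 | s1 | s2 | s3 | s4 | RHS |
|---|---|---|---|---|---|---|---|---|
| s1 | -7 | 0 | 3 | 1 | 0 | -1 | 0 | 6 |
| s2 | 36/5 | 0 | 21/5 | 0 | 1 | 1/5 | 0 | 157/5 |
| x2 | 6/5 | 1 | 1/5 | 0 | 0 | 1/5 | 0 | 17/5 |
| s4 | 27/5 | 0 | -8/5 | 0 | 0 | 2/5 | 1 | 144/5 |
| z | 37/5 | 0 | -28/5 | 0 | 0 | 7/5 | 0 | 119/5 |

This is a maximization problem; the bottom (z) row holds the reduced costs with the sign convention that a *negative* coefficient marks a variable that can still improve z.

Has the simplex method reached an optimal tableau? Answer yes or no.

Column x3 has objective-row coefficient -28/5, which is negative; an improving pivot exists, so not yet optimal.

no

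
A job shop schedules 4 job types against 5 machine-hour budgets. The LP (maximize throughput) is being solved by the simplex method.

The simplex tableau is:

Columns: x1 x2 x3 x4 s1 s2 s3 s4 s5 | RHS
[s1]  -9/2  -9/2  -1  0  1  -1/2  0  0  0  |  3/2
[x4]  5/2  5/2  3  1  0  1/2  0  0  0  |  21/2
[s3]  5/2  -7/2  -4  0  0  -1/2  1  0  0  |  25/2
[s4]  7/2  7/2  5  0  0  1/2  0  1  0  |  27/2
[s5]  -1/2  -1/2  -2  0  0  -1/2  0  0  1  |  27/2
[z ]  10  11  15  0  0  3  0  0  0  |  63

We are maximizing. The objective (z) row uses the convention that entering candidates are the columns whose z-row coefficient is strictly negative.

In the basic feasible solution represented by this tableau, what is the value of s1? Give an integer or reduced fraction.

s1 is basic (row 1); its value is the RHS of that row: 3/2.

3/2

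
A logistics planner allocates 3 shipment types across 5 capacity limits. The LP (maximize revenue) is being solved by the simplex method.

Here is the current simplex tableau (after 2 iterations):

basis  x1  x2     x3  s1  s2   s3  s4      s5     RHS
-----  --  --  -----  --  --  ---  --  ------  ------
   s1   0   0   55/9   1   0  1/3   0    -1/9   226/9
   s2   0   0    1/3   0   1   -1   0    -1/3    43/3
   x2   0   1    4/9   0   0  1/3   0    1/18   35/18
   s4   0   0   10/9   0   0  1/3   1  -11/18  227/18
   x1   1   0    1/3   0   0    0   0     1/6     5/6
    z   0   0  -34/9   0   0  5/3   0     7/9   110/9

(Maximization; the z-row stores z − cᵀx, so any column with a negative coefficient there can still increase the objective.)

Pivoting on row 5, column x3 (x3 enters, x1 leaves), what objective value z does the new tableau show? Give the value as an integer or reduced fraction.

Minimum ratio for x3: (5/6)/(1/3) = 5/2.
z changes by −(z-row coeff of x3)·ratio = −(-34/9)·(5/2) = 85/9.
New z = 110/9 + (85/9) = 65/3.

65/3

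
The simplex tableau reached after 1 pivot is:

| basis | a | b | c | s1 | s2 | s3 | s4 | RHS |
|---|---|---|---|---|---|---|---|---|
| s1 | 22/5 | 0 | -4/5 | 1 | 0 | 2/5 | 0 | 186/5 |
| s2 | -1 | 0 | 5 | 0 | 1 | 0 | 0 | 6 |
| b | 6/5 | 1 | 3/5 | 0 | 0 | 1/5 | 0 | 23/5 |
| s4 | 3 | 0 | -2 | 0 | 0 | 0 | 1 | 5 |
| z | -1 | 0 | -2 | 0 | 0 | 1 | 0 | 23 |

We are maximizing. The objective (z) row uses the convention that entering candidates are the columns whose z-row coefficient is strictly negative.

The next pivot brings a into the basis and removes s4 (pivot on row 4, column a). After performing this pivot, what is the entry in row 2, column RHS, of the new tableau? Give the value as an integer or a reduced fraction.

23/3

Pivot element is row 4, column a: 3.
Normalize row 4: new (row 4, RHS) = 5/3 = 5/3.
row 2 ← row 2 − (-1)·(new row 4): 6 − (-1)·(5/3) = 23/3.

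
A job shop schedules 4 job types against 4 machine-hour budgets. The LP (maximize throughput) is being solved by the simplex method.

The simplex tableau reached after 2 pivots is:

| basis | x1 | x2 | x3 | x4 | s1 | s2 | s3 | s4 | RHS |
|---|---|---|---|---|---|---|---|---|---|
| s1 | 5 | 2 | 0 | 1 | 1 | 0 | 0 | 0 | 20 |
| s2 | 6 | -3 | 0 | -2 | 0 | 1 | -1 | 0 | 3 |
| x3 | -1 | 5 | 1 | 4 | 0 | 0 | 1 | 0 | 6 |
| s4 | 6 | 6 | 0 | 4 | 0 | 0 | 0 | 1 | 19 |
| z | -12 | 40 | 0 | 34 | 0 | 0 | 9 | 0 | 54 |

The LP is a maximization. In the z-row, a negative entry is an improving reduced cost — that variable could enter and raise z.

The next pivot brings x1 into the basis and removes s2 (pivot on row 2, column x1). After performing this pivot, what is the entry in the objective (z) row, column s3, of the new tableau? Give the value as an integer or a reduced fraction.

Pivot element is row 2, column x1: 6.
Normalize row 2: new (row 2, s3) = (-1)/6 = -1/6.
z-row ← z-row − (-12)·(new row 2): 9 − (-12)·(-1/6) = 7.

7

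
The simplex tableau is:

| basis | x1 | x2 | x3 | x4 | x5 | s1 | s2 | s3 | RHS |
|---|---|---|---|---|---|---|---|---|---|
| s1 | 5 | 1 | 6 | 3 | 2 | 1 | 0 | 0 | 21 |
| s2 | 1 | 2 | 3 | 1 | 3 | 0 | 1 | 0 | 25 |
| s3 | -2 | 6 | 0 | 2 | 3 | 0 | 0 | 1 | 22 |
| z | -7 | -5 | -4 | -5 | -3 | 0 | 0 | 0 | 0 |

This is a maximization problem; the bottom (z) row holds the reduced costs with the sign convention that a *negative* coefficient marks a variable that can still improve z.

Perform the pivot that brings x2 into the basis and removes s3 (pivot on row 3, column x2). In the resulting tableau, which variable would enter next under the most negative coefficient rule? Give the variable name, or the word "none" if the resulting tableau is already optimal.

x1

Pivot element 6. New z-row = old z-row − (-5)·(row 3/6).
Updated z-row coefficients: x1: -26/3, x2: 0, x3: -4, x4: -10/3, x5: -1/2, s1: 0, s2: 0, s3: 5/6.
The most negative is -26/3 in column x1, so x1 would enter next.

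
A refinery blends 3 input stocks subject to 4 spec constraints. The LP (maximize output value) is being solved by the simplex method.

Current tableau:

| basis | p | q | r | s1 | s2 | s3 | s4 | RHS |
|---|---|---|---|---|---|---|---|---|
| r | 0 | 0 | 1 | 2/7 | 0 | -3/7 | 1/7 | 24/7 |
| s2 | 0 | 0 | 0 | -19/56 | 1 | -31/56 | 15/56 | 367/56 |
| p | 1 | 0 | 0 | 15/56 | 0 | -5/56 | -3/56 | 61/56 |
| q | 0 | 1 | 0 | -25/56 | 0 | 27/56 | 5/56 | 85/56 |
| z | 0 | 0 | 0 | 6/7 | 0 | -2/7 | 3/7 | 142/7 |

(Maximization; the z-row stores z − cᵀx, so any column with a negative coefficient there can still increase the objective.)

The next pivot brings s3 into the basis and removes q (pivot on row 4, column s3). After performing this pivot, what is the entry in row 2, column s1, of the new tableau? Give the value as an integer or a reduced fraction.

Pivot element is row 4, column s3: 27/56.
Normalize row 4: new (row 4, s1) = (-25/56)/(27/56) = -25/27.
row 2 ← row 2 − (-31/56)·(new row 4): -19/56 − (-31/56)·(-25/27) = -23/27.

-23/27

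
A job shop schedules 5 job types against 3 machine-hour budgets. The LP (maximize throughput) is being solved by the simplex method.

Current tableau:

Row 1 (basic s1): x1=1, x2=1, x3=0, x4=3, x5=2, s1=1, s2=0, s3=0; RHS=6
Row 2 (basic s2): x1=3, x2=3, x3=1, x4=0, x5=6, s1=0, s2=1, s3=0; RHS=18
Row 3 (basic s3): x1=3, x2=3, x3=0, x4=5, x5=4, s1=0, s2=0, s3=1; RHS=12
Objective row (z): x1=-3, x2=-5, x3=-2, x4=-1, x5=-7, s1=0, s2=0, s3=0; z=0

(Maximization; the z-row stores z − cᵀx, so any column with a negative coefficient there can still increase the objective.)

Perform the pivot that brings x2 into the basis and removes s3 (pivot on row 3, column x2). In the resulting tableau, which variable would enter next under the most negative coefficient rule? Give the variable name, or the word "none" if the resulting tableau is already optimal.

x3

Pivot element 3. New z-row = old z-row − (-5)·(row 3/3).
Updated z-row coefficients: x1: 2, x2: 0, x3: -2, x4: 22/3, x5: -1/3, s1: 0, s2: 0, s3: 5/3.
The most negative is -2 in column x3, so x3 would enter next.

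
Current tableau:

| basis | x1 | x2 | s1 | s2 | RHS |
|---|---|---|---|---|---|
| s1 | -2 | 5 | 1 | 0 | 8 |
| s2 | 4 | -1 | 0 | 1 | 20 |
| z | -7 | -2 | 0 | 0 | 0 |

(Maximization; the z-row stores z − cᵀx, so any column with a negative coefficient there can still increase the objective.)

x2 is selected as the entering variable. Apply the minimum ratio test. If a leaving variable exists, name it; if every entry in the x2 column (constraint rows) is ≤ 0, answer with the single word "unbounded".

Ratios: row 1 (s1): 8/5 = 8/5; row 2 (s2): entry -1 ≤ 0, skip.
Minimum ratio is in the s1 row, so s1 leaves.

s1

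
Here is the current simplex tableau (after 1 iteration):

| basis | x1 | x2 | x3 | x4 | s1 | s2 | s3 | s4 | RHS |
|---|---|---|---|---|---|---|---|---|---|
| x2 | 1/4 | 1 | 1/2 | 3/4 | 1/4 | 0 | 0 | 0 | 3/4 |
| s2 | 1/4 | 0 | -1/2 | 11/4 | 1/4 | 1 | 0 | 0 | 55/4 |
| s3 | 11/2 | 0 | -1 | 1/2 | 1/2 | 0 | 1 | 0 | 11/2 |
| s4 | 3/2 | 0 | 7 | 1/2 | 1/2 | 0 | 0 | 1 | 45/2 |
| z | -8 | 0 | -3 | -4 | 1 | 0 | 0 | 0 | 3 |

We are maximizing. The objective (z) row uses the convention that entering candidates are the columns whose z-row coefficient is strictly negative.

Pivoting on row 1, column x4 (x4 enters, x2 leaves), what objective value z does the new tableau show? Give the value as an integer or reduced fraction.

Minimum ratio for x4: (3/4)/(3/4) = 1.
z changes by −(z-row coeff of x4)·ratio = −(-4)·1 = 4.
New z = 3 + 4 = 7.

7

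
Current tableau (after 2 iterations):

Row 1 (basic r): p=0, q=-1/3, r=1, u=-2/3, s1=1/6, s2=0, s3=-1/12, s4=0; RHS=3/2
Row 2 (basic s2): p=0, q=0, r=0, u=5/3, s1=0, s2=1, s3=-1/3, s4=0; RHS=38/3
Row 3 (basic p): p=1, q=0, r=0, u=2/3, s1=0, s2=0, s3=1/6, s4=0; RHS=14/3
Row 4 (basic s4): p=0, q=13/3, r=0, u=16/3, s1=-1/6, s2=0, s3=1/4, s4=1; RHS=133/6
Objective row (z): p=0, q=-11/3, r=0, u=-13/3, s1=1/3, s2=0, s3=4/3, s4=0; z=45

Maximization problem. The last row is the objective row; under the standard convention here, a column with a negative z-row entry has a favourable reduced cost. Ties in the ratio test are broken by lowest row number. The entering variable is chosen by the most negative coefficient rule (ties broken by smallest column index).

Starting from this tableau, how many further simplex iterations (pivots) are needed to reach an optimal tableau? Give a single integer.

2

pivot: u in, s4 out → z = 6049/96
pivot: q in, u out → z = 4973/78
No improving column remains; optimal.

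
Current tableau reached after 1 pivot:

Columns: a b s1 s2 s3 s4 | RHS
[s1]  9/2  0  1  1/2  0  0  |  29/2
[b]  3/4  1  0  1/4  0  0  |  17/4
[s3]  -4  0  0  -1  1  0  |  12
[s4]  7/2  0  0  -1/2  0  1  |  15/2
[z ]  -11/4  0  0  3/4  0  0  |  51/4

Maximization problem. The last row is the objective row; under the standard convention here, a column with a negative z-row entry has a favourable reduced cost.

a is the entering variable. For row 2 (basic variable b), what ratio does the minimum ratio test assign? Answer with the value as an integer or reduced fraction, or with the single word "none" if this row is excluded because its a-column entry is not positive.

17/3

Ratio = RHS / (a entry) = (17/4) / (3/4) = 17/3.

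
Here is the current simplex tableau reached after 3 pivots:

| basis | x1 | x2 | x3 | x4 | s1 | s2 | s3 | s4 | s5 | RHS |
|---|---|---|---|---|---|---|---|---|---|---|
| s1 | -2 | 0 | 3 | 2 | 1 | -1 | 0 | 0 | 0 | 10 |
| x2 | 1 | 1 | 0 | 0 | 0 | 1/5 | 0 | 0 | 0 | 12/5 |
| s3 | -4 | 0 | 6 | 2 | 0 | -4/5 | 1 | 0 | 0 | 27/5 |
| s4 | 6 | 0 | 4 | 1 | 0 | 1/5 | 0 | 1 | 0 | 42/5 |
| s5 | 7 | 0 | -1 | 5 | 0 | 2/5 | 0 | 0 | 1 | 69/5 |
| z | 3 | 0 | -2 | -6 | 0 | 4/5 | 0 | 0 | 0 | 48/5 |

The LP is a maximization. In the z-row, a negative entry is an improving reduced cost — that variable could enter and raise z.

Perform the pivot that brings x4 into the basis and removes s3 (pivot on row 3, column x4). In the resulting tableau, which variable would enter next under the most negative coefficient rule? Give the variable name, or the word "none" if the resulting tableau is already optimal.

Pivot element 2. New z-row = old z-row − (-6)·(row 3/2).
Updated z-row coefficients: x1: -9, x2: 0, x3: 16, x4: 0, s1: 0, s2: -8/5, s3: 3, s4: 0, s5: 0.
The most negative is -9 in column x1, so x1 would enter next.

x1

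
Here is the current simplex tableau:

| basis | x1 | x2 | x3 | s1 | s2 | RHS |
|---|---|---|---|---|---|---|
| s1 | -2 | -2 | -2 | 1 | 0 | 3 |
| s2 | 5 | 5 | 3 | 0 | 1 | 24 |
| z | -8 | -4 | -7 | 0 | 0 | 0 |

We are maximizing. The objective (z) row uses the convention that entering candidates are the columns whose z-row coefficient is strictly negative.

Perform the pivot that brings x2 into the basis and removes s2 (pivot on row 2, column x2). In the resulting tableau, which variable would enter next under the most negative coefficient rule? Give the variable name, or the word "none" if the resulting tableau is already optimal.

x3

Pivot element 5. New z-row = old z-row − (-4)·(row 2/5).
Updated z-row coefficients: x1: -4, x2: 0, x3: -23/5, s1: 0, s2: 4/5.
The most negative is -23/5 in column x3, so x3 would enter next.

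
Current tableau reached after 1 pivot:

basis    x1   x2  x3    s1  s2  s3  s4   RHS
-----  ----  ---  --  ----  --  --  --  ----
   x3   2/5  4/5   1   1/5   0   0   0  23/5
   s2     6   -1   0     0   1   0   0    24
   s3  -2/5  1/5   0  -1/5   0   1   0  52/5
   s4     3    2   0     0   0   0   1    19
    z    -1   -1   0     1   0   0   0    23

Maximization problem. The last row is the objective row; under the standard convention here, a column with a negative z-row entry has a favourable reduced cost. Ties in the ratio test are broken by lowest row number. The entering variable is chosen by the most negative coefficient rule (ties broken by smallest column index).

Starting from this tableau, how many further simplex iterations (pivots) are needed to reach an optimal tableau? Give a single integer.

pivot: x1 in, s2 out → z = 27
pivot: x2 in, s4 out → z = 454/15
pivot: s2 in, x3 out → z = 245/8
No improving column remains; optimal.

3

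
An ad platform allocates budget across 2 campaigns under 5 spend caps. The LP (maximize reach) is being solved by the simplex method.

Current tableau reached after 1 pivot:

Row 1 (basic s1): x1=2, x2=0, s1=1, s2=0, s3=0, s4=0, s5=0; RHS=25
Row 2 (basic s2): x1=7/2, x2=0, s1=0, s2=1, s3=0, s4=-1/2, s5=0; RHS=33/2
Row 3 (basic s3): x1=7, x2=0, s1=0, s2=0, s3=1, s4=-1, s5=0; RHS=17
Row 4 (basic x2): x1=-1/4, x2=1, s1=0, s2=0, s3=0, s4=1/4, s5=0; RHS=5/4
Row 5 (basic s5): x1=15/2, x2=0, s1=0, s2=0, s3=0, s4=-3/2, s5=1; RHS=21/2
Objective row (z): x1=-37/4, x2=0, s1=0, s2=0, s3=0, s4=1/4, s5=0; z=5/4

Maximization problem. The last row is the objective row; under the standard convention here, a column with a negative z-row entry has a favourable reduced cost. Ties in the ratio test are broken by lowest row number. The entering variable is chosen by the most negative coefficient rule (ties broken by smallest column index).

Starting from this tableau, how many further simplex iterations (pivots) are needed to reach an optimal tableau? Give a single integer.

pivot: x1 in, s5 out → z = 71/5
pivot: s4 in, x2 out → z = 27
No improving column remains; optimal.

2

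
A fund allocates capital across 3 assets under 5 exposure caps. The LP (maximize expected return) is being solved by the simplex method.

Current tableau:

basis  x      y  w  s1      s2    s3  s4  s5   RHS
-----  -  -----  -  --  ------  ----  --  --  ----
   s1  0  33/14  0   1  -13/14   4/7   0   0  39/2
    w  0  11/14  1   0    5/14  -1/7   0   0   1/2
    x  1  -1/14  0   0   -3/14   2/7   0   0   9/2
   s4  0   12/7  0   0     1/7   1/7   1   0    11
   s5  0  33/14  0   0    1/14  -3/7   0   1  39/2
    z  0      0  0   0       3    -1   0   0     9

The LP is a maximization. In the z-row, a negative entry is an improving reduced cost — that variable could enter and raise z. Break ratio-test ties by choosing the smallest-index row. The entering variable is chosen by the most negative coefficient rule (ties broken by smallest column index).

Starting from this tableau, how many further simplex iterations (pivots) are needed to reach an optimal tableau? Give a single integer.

2

pivot: s3 in, x out → z = 99/4
pivot: y in, w out → z = 77/3
No improving column remains; optimal.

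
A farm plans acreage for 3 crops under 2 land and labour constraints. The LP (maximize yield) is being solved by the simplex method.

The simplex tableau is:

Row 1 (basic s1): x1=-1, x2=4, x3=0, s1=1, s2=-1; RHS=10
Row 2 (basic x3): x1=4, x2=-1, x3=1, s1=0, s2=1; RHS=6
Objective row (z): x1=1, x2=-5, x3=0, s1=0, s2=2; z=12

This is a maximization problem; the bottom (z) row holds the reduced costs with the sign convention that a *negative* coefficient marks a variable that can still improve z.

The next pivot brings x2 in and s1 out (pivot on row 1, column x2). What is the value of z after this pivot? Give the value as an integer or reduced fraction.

49/2

Minimum ratio for x2: 10/4 = 5/2.
z changes by −(z-row coeff of x2)·ratio = −(-5)·(5/2) = 25/2.
New z = 12 + (25/2) = 49/2.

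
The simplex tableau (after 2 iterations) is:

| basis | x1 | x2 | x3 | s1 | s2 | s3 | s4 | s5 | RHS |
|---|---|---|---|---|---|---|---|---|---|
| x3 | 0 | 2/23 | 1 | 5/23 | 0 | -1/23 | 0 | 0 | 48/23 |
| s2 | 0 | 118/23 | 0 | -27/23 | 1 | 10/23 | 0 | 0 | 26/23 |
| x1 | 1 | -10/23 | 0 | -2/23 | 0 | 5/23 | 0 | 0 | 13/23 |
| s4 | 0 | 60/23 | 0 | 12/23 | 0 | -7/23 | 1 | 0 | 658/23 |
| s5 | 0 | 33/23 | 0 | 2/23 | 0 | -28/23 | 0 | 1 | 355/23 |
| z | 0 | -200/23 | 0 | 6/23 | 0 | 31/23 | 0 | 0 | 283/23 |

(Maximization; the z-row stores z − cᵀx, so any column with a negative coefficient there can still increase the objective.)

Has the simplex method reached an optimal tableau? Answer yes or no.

Column x2 has objective-row coefficient -200/23, which is negative; an improving pivot exists, so not yet optimal.

no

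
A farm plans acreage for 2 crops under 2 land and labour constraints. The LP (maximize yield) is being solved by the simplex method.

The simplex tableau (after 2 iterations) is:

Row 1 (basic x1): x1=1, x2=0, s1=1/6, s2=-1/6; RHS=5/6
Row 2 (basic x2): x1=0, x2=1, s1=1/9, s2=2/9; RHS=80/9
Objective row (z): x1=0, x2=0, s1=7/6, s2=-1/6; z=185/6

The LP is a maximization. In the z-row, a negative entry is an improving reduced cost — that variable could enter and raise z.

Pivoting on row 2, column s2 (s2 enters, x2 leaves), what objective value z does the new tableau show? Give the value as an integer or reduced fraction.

75/2

Minimum ratio for s2: (80/9)/(2/9) = 40.
z changes by −(z-row coeff of s2)·ratio = −(-1/6)·40 = 20/3.
New z = 185/6 + (20/3) = 75/2.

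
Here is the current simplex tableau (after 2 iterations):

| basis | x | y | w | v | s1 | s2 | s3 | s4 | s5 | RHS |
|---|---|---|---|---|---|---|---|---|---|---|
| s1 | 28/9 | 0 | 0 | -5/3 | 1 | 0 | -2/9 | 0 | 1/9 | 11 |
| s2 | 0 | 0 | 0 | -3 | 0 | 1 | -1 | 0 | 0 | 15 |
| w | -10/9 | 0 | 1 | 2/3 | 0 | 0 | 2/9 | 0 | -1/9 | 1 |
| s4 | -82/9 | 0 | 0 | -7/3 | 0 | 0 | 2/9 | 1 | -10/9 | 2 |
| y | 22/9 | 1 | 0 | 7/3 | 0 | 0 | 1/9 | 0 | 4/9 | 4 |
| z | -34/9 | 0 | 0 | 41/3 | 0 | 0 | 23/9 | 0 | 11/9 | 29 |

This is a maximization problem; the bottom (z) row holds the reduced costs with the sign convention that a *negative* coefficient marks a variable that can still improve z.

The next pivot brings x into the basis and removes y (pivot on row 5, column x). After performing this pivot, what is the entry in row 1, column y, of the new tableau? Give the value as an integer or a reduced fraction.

Pivot element is row 5, column x: 22/9.
Normalize row 5: new (row 5, y) = 1/(22/9) = 9/22.
row 1 ← row 1 − (28/9)·(new row 5): 0 − (28/9)·(9/22) = -14/11.

-14/11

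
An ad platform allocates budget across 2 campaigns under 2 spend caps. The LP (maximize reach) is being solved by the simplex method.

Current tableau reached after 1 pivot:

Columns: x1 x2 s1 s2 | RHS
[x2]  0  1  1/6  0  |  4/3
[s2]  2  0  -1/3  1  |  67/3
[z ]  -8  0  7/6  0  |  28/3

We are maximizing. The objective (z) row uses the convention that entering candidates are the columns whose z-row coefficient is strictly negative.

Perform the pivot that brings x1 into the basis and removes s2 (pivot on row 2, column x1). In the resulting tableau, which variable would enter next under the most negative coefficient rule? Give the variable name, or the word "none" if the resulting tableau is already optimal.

s1

Pivot element 2. New z-row = old z-row − (-8)·(row 2/2).
Updated z-row coefficients: x1: 0, x2: 0, s1: -1/6, s2: 4.
The most negative is -1/6 in column s1, so s1 would enter next.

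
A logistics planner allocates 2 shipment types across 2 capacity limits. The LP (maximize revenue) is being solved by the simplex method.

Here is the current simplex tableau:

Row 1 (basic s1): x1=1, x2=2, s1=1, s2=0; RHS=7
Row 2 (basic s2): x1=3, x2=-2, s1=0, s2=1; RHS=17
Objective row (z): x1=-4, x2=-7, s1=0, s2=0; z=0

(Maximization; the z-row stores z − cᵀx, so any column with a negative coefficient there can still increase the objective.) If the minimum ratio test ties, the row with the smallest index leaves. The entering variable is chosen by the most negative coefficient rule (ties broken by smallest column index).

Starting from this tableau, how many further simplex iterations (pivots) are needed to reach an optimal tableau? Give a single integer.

pivot: x2 in, s1 out → z = 49/2
pivot: x1 in, s2 out → z = 55/2
No improving column remains; optimal.

2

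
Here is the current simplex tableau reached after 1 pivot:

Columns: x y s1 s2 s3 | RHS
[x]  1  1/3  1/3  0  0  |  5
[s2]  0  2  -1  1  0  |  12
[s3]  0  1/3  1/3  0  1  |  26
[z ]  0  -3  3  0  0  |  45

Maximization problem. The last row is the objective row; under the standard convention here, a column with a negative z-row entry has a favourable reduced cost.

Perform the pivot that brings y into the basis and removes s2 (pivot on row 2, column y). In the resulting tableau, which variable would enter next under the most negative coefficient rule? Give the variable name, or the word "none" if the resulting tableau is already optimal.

none

Pivot element 2. New z-row = old z-row − (-3)·(row 2/2).
Updated z-row coefficients: x: 0, y: 0, s1: 3/2, s2: 3/2, s3: 0.
No coefficient is strictly negative; the tableau after this pivot is optimal.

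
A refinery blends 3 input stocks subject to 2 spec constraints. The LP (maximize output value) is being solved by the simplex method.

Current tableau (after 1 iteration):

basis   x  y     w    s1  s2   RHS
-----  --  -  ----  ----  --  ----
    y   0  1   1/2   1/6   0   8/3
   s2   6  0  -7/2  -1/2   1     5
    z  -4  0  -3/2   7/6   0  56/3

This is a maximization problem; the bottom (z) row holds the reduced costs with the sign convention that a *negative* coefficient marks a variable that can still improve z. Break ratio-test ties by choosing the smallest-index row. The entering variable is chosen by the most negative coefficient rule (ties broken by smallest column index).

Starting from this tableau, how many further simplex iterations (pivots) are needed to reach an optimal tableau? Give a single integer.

pivot: x in, s2 out → z = 22
pivot: w in, y out → z = 382/9
No improving column remains; optimal.

2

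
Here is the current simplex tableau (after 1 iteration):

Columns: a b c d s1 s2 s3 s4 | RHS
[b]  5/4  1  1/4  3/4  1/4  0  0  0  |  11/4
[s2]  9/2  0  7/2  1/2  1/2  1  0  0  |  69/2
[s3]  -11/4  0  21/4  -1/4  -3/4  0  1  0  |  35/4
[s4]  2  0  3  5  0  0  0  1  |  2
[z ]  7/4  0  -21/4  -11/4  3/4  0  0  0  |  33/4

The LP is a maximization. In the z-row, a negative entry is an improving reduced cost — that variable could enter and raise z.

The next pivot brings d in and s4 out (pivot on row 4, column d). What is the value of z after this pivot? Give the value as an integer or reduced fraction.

187/20

Minimum ratio for d: 2/5 = 2/5.
z changes by −(z-row coeff of d)·ratio = −(-11/4)·(2/5) = 11/10.
New z = 33/4 + (11/10) = 187/20.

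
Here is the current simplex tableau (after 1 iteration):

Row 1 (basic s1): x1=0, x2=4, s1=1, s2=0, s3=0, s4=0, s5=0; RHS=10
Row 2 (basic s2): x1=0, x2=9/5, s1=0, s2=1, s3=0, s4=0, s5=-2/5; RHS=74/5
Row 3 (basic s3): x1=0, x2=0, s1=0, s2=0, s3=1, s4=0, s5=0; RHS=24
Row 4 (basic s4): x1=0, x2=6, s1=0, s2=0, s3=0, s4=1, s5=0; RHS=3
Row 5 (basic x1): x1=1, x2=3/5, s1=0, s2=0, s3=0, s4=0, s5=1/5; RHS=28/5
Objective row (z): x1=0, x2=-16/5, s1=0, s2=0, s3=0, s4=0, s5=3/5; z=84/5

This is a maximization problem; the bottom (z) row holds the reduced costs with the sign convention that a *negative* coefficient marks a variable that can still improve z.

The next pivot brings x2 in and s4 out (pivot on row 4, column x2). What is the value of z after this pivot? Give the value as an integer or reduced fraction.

92/5

Minimum ratio for x2: 3/6 = 1/2.
z changes by −(z-row coeff of x2)·ratio = −(-16/5)·(1/2) = 8/5.
New z = 84/5 + (8/5) = 92/5.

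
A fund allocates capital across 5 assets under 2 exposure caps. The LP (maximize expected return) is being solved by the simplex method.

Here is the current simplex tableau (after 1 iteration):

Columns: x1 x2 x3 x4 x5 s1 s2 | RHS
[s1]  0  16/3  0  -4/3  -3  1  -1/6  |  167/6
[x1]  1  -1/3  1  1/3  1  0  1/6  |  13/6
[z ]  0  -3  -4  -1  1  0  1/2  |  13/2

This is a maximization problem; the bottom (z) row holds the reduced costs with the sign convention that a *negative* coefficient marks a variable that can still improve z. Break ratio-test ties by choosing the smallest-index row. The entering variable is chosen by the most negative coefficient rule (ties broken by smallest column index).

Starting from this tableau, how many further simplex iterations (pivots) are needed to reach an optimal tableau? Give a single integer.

3

pivot: x3 in, x1 out → z = 91/6
pivot: x2 in, s1 out → z = 1209/32
pivot: x4 in, x3 out → z = 99/2
No improving column remains; optimal.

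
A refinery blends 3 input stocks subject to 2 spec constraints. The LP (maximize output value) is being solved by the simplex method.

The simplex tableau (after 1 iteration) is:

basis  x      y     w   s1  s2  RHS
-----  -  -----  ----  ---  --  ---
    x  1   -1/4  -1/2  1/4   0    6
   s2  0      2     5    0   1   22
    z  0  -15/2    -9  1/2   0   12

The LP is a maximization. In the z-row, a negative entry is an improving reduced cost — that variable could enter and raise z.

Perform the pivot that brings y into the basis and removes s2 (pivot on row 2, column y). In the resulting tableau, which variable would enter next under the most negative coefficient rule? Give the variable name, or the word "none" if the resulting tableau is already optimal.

Pivot element 2. New z-row = old z-row − (-15/2)·(row 2/2).
Updated z-row coefficients: x: 0, y: 0, w: 39/4, s1: 1/2, s2: 15/4.
No coefficient is strictly negative; the tableau after this pivot is optimal.

none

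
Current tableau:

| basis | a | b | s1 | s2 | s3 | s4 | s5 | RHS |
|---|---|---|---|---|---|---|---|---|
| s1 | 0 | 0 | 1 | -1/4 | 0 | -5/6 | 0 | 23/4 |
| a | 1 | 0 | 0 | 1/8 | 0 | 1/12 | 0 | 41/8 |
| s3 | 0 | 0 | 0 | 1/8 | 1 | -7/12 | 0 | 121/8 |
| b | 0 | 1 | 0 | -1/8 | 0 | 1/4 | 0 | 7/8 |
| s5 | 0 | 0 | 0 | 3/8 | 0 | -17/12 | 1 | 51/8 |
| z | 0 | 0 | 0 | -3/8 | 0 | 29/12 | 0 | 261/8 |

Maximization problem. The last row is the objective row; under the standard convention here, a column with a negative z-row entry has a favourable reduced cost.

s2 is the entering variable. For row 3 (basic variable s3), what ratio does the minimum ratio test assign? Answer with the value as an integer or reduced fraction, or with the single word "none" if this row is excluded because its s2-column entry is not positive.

Ratio = RHS / (s2 entry) = (121/8) / (1/8) = 121.

121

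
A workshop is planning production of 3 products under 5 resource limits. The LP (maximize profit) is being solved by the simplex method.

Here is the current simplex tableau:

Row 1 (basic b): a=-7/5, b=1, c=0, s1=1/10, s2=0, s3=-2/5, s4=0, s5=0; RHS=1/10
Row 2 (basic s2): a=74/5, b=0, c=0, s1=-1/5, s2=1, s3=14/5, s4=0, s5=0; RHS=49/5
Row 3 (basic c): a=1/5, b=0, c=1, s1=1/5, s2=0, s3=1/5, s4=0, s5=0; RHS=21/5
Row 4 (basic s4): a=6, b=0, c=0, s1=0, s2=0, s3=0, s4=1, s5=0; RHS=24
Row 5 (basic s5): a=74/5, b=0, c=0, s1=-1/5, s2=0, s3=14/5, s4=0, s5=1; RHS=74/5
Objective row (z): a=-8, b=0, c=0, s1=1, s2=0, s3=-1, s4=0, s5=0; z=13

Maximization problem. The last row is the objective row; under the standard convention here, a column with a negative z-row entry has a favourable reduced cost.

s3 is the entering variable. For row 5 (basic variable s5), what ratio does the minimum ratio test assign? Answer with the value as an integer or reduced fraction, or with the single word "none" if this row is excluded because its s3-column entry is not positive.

37/7

Ratio = RHS / (s3 entry) = (74/5) / (14/5) = 37/7.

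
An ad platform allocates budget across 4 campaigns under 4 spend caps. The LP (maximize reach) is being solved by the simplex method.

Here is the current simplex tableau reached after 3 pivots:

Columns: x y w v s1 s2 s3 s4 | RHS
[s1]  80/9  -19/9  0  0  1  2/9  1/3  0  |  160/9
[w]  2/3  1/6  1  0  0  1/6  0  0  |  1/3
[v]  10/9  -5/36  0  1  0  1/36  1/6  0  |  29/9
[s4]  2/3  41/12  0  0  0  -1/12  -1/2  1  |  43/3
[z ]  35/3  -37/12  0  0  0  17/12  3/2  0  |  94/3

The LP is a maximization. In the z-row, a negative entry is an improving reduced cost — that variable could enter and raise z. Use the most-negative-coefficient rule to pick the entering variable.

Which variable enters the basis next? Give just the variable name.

y

Objective-row coefficients: x: 35/3, y: -37/12, w: 0, v: 0, s1: 0, s2: 17/12, s3: 3/2, s4: 0.
The most negative is -37/12 in column y, so y enters.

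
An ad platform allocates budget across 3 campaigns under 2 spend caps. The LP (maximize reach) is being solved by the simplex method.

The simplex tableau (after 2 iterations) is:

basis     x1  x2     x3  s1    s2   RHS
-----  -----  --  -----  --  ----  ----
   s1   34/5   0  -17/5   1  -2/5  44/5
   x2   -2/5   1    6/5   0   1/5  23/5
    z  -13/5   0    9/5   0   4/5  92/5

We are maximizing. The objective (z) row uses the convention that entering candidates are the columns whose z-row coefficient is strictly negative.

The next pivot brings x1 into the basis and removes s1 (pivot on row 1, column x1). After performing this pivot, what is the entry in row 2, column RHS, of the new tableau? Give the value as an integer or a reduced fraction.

Pivot element is row 1, column x1: 34/5.
Normalize row 1: new (row 1, RHS) = (44/5)/(34/5) = 22/17.
row 2 ← row 2 − (-2/5)·(new row 1): 23/5 − (-2/5)·(22/17) = 87/17.

87/17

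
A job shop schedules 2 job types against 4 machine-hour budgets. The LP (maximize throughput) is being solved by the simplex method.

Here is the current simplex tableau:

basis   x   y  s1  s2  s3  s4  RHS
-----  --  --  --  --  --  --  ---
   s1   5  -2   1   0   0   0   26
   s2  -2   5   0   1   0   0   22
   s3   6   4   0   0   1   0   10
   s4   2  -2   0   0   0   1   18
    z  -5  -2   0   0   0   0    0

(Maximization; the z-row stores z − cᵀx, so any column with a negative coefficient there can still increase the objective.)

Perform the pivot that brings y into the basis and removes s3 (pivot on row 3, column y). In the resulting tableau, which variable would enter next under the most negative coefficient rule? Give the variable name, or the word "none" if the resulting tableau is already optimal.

Pivot element 4. New z-row = old z-row − (-2)·(row 3/4).
Updated z-row coefficients: x: -2, y: 0, s1: 0, s2: 0, s3: 1/2, s4: 0.
The most negative is -2 in column x, so x would enter next.

x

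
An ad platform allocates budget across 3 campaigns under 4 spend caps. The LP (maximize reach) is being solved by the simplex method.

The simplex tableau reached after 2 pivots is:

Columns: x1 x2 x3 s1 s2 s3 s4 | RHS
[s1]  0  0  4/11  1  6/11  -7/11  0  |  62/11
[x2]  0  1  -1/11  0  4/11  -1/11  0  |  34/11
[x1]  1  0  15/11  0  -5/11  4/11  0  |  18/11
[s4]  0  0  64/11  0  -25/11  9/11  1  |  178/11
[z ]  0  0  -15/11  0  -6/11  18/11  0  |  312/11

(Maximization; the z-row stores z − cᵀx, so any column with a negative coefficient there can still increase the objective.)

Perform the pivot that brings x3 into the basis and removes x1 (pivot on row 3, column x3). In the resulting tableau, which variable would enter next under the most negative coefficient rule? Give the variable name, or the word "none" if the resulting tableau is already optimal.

Pivot element 15/11. New z-row = old z-row − (-15/11)·(row 3/(15/11)).
Updated z-row coefficients: x1: 1, x2: 0, x3: 0, s1: 0, s2: -1, s3: 2, s4: 0.
The most negative is -1 in column s2, so s2 would enter next.

s2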